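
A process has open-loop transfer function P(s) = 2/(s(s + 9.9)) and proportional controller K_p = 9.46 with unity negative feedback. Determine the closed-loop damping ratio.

The closed-loop denominator is s(s+9.9) + 9.46·2 = s² + 9.9s + 18.92.
Matching s² + 2ζω_n s + ω_n²: ω_n = √18.92 = 4.35 rad/s and 2ζω_n = 9.9, so ζ = 9.9/(2·4.35) = 1.14.

ζ = 1.14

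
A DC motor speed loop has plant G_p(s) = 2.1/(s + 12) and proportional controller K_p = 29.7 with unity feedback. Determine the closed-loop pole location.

s = -74.37

Closed-loop transfer function: T(s) = K_p·G_p(s)/(1 + K_p·G_p(s)) = 62.37/(s + 12 + 62.37) = 62.37/(s + 74.37).
The closed-loop pole is at s = −74.37.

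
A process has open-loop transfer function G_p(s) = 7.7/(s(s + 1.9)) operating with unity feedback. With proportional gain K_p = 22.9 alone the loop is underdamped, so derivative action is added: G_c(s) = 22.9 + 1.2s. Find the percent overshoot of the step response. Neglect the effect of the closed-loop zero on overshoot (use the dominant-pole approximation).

Forward path: (22.9 + 1.2s)·7.7/(s(s+1.9)). The closed-loop characteristic equation is s² + (1.9 + 7.7·1.2)s + 7.7·22.9 = 0.
That is s² + 11.14s + 176.3 = 0, so ω_n = 13.28 rad/s and ζ = 11.14/(2·13.28) = 0.4195.
%OS = 100·exp(−πζ/√(1−ζ²)) = 23.4%.

23.4%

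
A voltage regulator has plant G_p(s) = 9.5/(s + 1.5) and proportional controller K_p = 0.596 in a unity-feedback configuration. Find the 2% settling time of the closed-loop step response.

T_s ≈ 0.559 s

Closed-loop transfer function: T(s) = K_p·G_p(s)/(1 + K_p·G_p(s)) = 5.662/(s + 1.5 + 5.662) = 5.662/(s + 7.162).
Time constant τ = 1/7.162 = 0.1396 s, so the 2% settling time is about 4τ = 0.559 s.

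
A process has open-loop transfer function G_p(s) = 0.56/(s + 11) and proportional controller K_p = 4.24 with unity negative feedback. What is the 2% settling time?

Closed-loop transfer function: T(s) = K_p·G_p(s)/(1 + K_p·G_p(s)) = 2.374/(s + 11 + 2.374) = 2.374/(s + 13.37).
Time constant τ = 1/13.37 = 0.07477 s, so the 2% settling time is about 4τ = 0.299 s.

T_s ≈ 0.299 s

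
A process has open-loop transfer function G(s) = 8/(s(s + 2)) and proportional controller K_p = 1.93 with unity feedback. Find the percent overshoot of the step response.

43.7%

Closed-loop characteristic equation: s² + 2s + 15.44 = 0, so ω_n = 3.929 rad/s and ζ = 2/(2·3.929) = 0.2545.
%OS = 100·exp(−πζ/√(1−ζ²)) = 100·exp(−π·0.2545/√0.9352) = 43.7%.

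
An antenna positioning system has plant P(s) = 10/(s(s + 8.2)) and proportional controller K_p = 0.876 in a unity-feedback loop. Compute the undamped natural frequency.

ω_n = 2.96 rad/s

With unity feedback the closed-loop characteristic equation is s² + 8.2s + 0.876·10 = s² + 8.2s + 8.76 = 0.
Matching s² + 2ζω_n s + ω_n²: ω_n = √8.76 = 2.96 rad/s and 2ζω_n = 8.2, so ζ = 8.2/(2·2.96) = 1.39.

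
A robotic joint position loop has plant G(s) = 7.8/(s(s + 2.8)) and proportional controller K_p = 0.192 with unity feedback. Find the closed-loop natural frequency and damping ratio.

With unity feedback the closed-loop characteristic equation is s² + 2.8s + 0.192·7.8 = s² + 2.8s + 1.498 = 0.
Matching s² + 2ζω_n s + ω_n²: ω_n = √1.498 = 1.224 rad/s and 2ζω_n = 2.8, so ζ = 2.8/(2·1.224) = 1.14.

ω_n = 1.22 rad/s, ζ = 1.14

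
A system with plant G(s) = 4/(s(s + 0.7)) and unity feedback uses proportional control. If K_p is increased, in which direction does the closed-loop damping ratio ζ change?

ζ = 0.7/(2√(4K_p)); increasing K_p raises the denominator, so ζ falls.

decrease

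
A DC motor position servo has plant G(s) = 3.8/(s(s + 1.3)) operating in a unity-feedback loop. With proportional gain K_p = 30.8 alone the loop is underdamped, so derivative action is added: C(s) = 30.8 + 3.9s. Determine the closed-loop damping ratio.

Forward path: (30.8 + 3.9s)·3.8/(s(s+1.3)). The closed-loop characteristic equation is s² + (1.3 + 3.8·3.9)s + 3.8·30.8 = 0.
That is s² + 16.12s + 117 = 0, so ω_n = 10.82 rad/s and ζ = 16.12/(2·10.82) = 0.745.

ζ = 0.745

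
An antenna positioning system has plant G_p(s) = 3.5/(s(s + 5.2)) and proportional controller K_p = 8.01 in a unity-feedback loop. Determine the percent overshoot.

17%

Closed-loop characteristic equation: s² + 5.2s + 28.04 = 0, so ω_n = 5.295 rad/s and ζ = 5.2/(2·5.295) = 0.491.
%OS = 100·exp(−πζ/√(1−ζ²)) = 100·exp(−π·0.491/√0.7589) = 17%.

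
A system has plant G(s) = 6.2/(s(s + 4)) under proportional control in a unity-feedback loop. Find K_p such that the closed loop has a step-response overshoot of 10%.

K_p = 1.85

From %OS = 100·exp(−πζ/√(1−ζ²)) = 10%, ζ = −ln(0.1)/√(π²+ln²(0.1)) = 0.5912.
Characteristic equation s² + 4s + 6.2K_p = 0 gives ζ = 4/(2√(6.2K_p)).
Setting ζ = 0.5912: √(6.2K_p) = 4/(2·0.5912) = 3.383, so K_p = 11.45/6.2 = 1.85.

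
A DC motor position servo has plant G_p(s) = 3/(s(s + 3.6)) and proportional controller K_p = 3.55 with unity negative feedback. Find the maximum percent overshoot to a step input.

12.5%

Closed-loop characteristic equation: s² + 3.6s + 10.65 = 0, so ω_n = 3.263 rad/s and ζ = 3.6/(2·3.263) = 0.5516.
%OS = 100·exp(−πζ/√(1−ζ²)) = 100·exp(−π·0.5516/√0.6958) = 12.5%.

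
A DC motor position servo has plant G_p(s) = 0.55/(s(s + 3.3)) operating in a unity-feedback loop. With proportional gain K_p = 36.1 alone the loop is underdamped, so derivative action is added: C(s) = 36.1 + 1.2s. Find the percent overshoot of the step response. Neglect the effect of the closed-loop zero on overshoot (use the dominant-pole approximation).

21%

Forward path: (36.1 + 1.2s)·0.55/(s(s+3.3)). The closed-loop characteristic equation is s² + (3.3 + 0.55·1.2)s + 0.55·36.1 = 0.
That is s² + 3.96s + 19.86 = 0, so ω_n = 4.456 rad/s and ζ = 3.96/(2·4.456) = 0.4444.
%OS = 100·exp(−πζ/√(1−ζ²)) = 21%.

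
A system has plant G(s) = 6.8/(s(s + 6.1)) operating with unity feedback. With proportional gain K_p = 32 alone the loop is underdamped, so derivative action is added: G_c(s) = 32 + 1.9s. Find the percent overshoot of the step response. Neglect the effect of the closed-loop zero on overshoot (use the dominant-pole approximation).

Forward path: (32 + 1.9s)·6.8/(s(s+6.1)). The closed-loop characteristic equation is s² + (6.1 + 6.8·1.9)s + 6.8·32 = 0.
That is s² + 19.02s + 217.6 = 0, so ω_n = 14.75 rad/s and ζ = 19.02/(2·14.75) = 0.6447.
%OS = 100·exp(−πζ/√(1−ζ²)) = 7.07%.

7.07%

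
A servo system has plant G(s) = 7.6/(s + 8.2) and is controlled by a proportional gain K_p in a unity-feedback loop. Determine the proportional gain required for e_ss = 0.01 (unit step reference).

K_p = 107

Steady-state error for a unit step on this type-0 loop is 1/(1 + K_p·G(0)).
G(0) = 0.9268. Require 1/(1 + K_p·0.9268) = 0.01, so 1 + 0.9268·K_p = 100.
K_p = (100 − 1)/0.9268 = 107.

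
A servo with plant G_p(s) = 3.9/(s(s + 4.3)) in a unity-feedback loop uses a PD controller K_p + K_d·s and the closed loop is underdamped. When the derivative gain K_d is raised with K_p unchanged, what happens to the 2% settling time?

decrease

Characteristic equation s² + (4.3 + 3.9K_d)s + 3.9K_p = 0: raising K_d increases ζω_n = (4.3+3.9K_d)/2 while the loop stays underdamped, so T_s ≈ 4/(ζω_n) decreases.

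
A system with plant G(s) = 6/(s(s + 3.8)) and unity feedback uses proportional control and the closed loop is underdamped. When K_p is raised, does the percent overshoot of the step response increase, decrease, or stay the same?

ζ = 3.8/(2√(6K_p)) decreases as K_p grows; lower damping means more overshoot.

increase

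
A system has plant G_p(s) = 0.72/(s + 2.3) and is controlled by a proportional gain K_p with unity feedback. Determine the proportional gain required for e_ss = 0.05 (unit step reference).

K_p = 60.7

For a type-0 loop with proportional control, e_ss = 1/(1 + K_p·G_p(0)).
G_p(0) = 0.313. Require 1/(1 + K_p·0.313) = 0.05, so 1 + 0.313·K_p = 20.
K_p = (20 − 1)/0.313 = 60.7.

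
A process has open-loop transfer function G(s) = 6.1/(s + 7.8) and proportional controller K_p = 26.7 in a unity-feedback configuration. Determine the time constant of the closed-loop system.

Closed-loop transfer function: T(s) = K_p·G(s)/(1 + K_p·G(s)) = 162.9/(s + 7.8 + 162.9) = 162.9/(s + 170.7).
Time constant τ = 1/170.7 = 0.00586 s.

τ = 0.00586 s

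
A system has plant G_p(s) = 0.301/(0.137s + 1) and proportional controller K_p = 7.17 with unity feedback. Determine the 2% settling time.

Closed loop: T(s) = K_p·G_p/(1+K_p·G_p) = 2.158/(0.137s + 1 + 2.158), with pole at s = −(1 + 2.158)/0.137 = −23.05.
τ = 1/23.05 = 0.04338 s, so 2% settling time ≈ 4τ = 0.174 s.

T_s ≈ 0.174 s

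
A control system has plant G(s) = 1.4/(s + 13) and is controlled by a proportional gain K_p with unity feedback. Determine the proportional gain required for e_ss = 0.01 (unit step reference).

The loop is type 0, so e_ss(step) = 1/(1 + K_pos) with K_pos = K_p·G(0).
G(0) = 0.1077. Require 1/(1 + K_p·0.1077) = 0.01, so 1 + 0.1077·K_p = 100.
K_p = (100 − 1)/0.1077 = 919.

K_p = 919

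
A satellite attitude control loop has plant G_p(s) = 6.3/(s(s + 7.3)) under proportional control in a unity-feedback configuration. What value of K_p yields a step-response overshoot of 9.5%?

From %OS = 100·exp(−πζ/√(1−ζ²)) = 9.5%, ζ = −ln(0.095)/√(π²+ln²(0.095)) = 0.5996.
Characteristic equation s² + 7.3s + 6.3K_p = 0 gives ζ = 7.3/(2√(6.3K_p)).
Setting ζ = 0.5996: √(6.3K_p) = 7.3/(2·0.5996) = 6.087, so K_p = 37.05/6.3 = 5.88.

K_p = 5.88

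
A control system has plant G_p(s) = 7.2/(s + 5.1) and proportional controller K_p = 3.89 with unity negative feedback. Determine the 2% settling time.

Closed-loop transfer function: T(s) = K_p·G_p(s)/(1 + K_p·G_p(s)) = 28.01/(s + 5.1 + 28.01) = 28.01/(s + 33.11).
Time constant τ = 1/33.11 = 0.0302 s, so the 2% settling time is about 4τ = 0.121 s.

T_s ≈ 0.121 s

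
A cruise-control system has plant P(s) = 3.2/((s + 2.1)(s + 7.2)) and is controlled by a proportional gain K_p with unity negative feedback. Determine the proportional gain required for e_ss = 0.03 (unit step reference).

K_p = 153

Steady-state error for a unit step on this type-0 loop is 1/(1 + K_p·P(0)).
P(0) = 0.2116. Require 1/(1 + K_p·0.2116) = 0.03, so 1 + 0.2116·K_p = 33.33.
K_p = (33.33 − 1)/0.2116 = 153.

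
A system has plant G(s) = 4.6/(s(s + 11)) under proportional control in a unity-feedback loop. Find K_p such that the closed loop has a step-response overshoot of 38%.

K_p = 75.9

From %OS = 100·exp(−πζ/√(1−ζ²)) = 38%, ζ = −ln(0.38)/√(π²+ln²(0.38)) = 0.2943.
Characteristic equation s² + 11s + 4.6K_p = 0 gives ζ = 11/(2√(4.6K_p)).
Setting ζ = 0.2943: √(4.6K_p) = 11/(2·0.2943) = 18.69, so K_p = 349.1/4.6 = 75.9.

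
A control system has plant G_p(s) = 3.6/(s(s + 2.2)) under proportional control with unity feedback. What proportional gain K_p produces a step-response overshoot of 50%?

K_p = 7.24

From %OS = 100·exp(−πζ/√(1−ζ²)) = 50%, ζ = −ln(0.5)/√(π²+ln²(0.5)) = 0.2155.
Characteristic equation s² + 2.2s + 3.6K_p = 0 gives ζ = 2.2/(2√(3.6K_p)).
Setting ζ = 0.2155: √(3.6K_p) = 2.2/(2·0.2155) = 5.106, so K_p = 26.07/3.6 = 7.24.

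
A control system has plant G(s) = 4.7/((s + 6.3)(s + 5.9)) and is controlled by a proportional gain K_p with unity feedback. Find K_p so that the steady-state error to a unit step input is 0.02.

K_p = 388

The loop is type 0, so e_ss(step) = 1/(1 + K_pos) with K_pos = K_p·G(0).
G(0) = 0.1264. Require 1/(1 + K_p·0.1264) = 0.02, so 1 + 0.1264·K_p = 50.
K_p = (50 − 1)/0.1264 = 388.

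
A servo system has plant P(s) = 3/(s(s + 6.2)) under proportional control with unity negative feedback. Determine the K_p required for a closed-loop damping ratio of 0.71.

K_p = 6.35

Closed-loop characteristic equation: s² + 6.2s + K_p·3 = 0.
So ω_n = √(3K_p) and 2ζω_n = 6.2, giving ζ = 6.2/(2√(3K_p)).
Setting ζ = 0.71: √(3K_p) = 6.2/(2·0.71) = 4.366, so K_p = 19.06/3 = 6.35.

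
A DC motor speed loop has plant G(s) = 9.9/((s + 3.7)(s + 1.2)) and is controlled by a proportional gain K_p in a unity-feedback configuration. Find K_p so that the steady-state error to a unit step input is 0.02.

K_p = 22

The loop is type 0, so e_ss(step) = 1/(1 + K_pos) with K_pos = K_p·G(0).
G(0) = 2.23. Require 1/(1 + K_p·2.23) = 0.02, so 1 + 2.23·K_p = 50.
K_p = (50 − 1)/2.23 = 22.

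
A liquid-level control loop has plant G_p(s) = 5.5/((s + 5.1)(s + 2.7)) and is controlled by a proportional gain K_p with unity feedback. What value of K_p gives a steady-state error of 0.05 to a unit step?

Steady-state error for a unit step on this type-0 loop is 1/(1 + K_p·G_p(0)).
G_p(0) = 0.3994. Require 1/(1 + K_p·0.3994) = 0.05, so 1 + 0.3994·K_p = 20.
K_p = (20 − 1)/0.3994 = 47.6.

K_p = 47.6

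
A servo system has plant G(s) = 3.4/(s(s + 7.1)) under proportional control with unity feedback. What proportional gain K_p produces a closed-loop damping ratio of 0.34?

Closed-loop characteristic equation: s² + 7.1s + K_p·3.4 = 0.
So ω_n = √(3.4K_p) and 2ζω_n = 7.1, giving ζ = 7.1/(2√(3.4K_p)).
Setting ζ = 0.34: √(3.4K_p) = 7.1/(2·0.34) = 10.44, so K_p = 109/3.4 = 32.1.

K_p = 32.1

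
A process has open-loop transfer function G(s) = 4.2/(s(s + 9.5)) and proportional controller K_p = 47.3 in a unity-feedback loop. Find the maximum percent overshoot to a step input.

32.5%

Closed-loop characteristic equation: s² + 9.5s + 198.7 = 0, so ω_n = 14.09 rad/s and ζ = 9.5/(2·14.09) = 0.337.
%OS = 100·exp(−πζ/√(1−ζ²)) = 100·exp(−π·0.337/√0.8864) = 32.5%.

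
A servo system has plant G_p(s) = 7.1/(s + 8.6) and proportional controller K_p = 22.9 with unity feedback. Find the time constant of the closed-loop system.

Closed-loop transfer function: T(s) = K_p·G_p(s)/(1 + K_p·G_p(s)) = 162.6/(s + 8.6 + 162.6) = 162.6/(s + 171.2).
Time constant τ = 1/171.2 = 0.00584 s.

τ = 0.00584 s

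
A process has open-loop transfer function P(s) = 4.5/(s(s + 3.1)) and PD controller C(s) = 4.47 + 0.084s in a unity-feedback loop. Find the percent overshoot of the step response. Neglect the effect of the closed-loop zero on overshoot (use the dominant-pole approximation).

26.7%

Forward path: (4.47 + 0.084s)·4.5/(s(s+3.1)). The closed-loop characteristic equation is s² + (3.1 + 4.5·0.084)s + 4.5·4.47 = 0.
That is s² + 3.478s + 20.11 = 0, so ω_n = 4.485 rad/s and ζ = 3.478/(2·4.485) = 0.3877.
%OS = 100·exp(−πζ/√(1−ζ²)) = 26.7%.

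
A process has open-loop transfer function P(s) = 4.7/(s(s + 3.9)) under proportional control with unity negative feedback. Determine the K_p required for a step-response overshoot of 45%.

K_p = 13.3

From %OS = 100·exp(−πζ/√(1−ζ²)) = 45%, ζ = −ln(0.45)/√(π²+ln²(0.45)) = 0.2463.
Characteristic equation s² + 3.9s + 4.7K_p = 0 gives ζ = 3.9/(2√(4.7K_p)).
Setting ζ = 0.2463: √(4.7K_p) = 3.9/(2·0.2463) = 7.916, so K_p = 62.66/4.7 = 13.3.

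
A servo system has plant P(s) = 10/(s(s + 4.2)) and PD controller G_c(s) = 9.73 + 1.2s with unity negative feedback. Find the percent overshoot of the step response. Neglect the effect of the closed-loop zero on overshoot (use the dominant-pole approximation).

Forward path: (9.73 + 1.2s)·10/(s(s+4.2)). The closed-loop characteristic equation is s² + (4.2 + 10·1.2)s + 10·9.73 = 0.
That is s² + 16.2s + 97.3 = 0, so ω_n = 9.864 rad/s and ζ = 16.2/(2·9.864) = 0.8212.
%OS = 100·exp(−πζ/√(1−ζ²)) = 1.09%.

1.09%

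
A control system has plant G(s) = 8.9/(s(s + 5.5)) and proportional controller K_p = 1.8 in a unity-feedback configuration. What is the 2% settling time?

The closed-loop denominator s² + 5.5s + 16.02 gives ω_n = √16.02 = 4.002 and ζ = 5.5/(2ω_n) = 0.6871.
2% settling time T_s ≈ 4/(ζω_n) = 4/2.75 = 1.45 s.

T_s ≈ 1.45 s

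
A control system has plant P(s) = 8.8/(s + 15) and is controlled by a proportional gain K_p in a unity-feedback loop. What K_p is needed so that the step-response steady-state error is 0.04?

K_p = 40.9

Steady-state error for a unit step on this type-0 loop is 1/(1 + K_p·P(0)).
P(0) = 0.5867. Require 1/(1 + K_p·0.5867) = 0.04, so 1 + 0.5867·K_p = 25.
K_p = (25 − 1)/0.5867 = 40.9.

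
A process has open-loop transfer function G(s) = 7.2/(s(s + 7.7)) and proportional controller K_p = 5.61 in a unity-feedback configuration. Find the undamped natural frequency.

With unity feedback the closed-loop characteristic equation is s² + 7.7s + 5.61·7.2 = s² + 7.7s + 40.39 = 0.
Matching s² + 2ζω_n s + ω_n²: ω_n = √40.39 = 6.355 rad/s and 2ζω_n = 7.7, so ζ = 7.7/(2·6.355) = 0.606.

ω_n = 6.36 rad/s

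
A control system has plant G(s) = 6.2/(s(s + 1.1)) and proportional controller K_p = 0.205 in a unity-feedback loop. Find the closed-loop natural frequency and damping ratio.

With unity feedback the closed-loop characteristic equation is s² + 1.1s + 0.205·6.2 = s² + 1.1s + 1.271 = 0.
Matching s² + 2ζω_n s + ω_n²: ω_n = √1.271 = 1.127 rad/s and 2ζω_n = 1.1, so ζ = 1.1/(2·1.127) = 0.488.

ω_n = 1.13 rad/s, ζ = 0.488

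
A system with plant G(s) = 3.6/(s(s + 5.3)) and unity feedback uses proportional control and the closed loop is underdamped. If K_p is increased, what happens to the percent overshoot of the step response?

increase

ζ = 5.3/(2√(3.6K_p)) decreases as K_p grows; lower damping means more overshoot.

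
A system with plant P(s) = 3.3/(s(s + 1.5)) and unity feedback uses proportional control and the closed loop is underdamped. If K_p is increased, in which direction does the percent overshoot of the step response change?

Characteristic equation s² + 1.5s + K_p·3.3 = 0: raising K_p raises ω_n while 2ζω_n = 1.5 is fixed, so ζ falls and overshoot grows.

increase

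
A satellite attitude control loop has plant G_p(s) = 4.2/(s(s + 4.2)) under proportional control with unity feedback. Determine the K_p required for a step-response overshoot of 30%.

K_p = 8.2

From %OS = 100·exp(−πζ/√(1−ζ²)) = 30%, ζ = −ln(0.3)/√(π²+ln²(0.3)) = 0.3579.
Characteristic equation s² + 4.2s + 4.2K_p = 0 gives ζ = 4.2/(2√(4.2K_p)).
Setting ζ = 0.3579: √(4.2K_p) = 4.2/(2·0.3579) = 5.868, so K_p = 34.44/4.2 = 8.2.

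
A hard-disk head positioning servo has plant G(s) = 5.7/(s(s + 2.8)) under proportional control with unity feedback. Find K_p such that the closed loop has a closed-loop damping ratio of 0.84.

K_p = 0.487

Closed-loop characteristic equation: s² + 2.8s + K_p·5.7 = 0.
So ω_n = √(5.7K_p) and 2ζω_n = 2.8, giving ζ = 2.8/(2√(5.7K_p)).
Setting ζ = 0.84: √(5.7K_p) = 2.8/(2·0.84) = 1.667, so K_p = 2.778/5.7 = 0.487.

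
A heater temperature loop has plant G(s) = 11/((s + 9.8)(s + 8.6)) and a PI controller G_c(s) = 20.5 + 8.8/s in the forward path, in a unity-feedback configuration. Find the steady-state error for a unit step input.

0

The open loop G_c(s)G(s) has a pole at the origin (type 1), so the static position error constant is infinite and e_ss = 1/(1+∞) = 0.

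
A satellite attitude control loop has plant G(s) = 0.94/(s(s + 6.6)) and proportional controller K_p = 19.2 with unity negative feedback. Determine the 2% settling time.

T_s ≈ 1.21 s

Closed-loop characteristic equation: s² + 6.6s + 18.05 = 0, so ω_n = 4.248 rad/s and ζ = 6.6/(2·4.248) = 0.7768.
2% settling time T_s ≈ 4/(ζω_n) = 4/3.3 = 1.21 s.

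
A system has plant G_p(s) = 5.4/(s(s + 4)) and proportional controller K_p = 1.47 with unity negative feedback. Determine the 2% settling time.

From 1 + K_pG_p(s) = 0: s² + 4s + 7.938 = 0 ⇒ ω_n = 2.817, ζ = 0.7099.
2% settling time T_s ≈ 4/(ζω_n) = 4/2 = 2 s.

T_s ≈ 2 s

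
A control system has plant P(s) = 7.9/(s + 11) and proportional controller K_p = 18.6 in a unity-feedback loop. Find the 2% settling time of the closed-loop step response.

Closed-loop transfer function: T(s) = K_p·P(s)/(1 + K_p·P(s)) = 146.9/(s + 11 + 146.9) = 146.9/(s + 157.9).
Time constant τ = 1/157.9 = 0.006332 s, so the 2% settling time is about 4τ = 0.0253 s.

T_s ≈ 0.0253 s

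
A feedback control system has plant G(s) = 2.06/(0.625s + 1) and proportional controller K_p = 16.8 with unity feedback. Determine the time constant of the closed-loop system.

τ = 0.0176 s

Closed loop: T(s) = K_p·G/(1+K_p·G) = 34.61/(0.625s + 1 + 34.61), with pole at s = −(1 + 34.61)/0.625 = −56.97.
Closed-loop time constant τ = 1/56.97 = 0.0176 s.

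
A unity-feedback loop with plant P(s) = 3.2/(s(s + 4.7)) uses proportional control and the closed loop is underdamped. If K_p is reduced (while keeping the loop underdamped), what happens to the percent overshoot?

ζ = 4.7/(2√(3.2K_p)) rises as K_p falls; higher damping means less overshoot.

decrease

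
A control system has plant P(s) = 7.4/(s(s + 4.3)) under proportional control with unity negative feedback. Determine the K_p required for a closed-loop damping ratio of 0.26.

K_p = 9.24

Closed-loop characteristic equation: s² + 4.3s + K_p·7.4 = 0.
So ω_n = √(7.4K_p) and 2ζω_n = 4.3, giving ζ = 4.3/(2√(7.4K_p)).
Setting ζ = 0.26: √(7.4K_p) = 4.3/(2·0.26) = 8.269, so K_p = 68.38/7.4 = 9.24.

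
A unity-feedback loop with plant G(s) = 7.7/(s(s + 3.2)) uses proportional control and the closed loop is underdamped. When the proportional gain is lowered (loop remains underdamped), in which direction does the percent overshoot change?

decrease

ζ = 3.2/(2√(7.7K_p)) rises as K_p falls; higher damping means less overshoot.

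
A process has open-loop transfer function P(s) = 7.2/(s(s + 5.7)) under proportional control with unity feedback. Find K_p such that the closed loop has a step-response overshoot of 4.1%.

K_p = 2.22

From %OS = 100·exp(−πζ/√(1−ζ²)) = 4.1%, ζ = −ln(0.041)/√(π²+ln²(0.041)) = 0.713.
Characteristic equation s² + 5.7s + 7.2K_p = 0 gives ζ = 5.7/(2√(7.2K_p)).
Setting ζ = 0.713: √(7.2K_p) = 5.7/(2·0.713) = 3.997, so K_p = 15.98/7.2 = 2.22.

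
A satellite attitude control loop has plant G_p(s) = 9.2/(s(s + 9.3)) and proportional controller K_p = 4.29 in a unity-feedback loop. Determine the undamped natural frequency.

ω_n = 6.28 rad/s

The closed-loop denominator is s(s+9.3) + 4.29·9.2 = s² + 9.3s + 39.47.
Matching s² + 2ζω_n s + ω_n²: ω_n = √39.47 = 6.282 rad/s and 2ζω_n = 9.3, so ζ = 9.3/(2·6.282) = 0.74.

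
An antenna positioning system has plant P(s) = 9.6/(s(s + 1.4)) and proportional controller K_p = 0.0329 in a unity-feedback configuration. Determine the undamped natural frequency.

With unity feedback the closed-loop characteristic equation is s² + 1.4s + 0.0329·9.6 = s² + 1.4s + 0.3158 = 0.
So ω_n² = 0.3158 ⇒ ω_n = 0.562 rad/s, and ζ = 1.4/(2ω_n) = 1.25.

ω_n = 0.562 rad/s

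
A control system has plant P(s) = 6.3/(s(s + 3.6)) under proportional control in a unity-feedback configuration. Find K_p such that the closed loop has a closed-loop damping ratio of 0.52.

K_p = 1.9

Closed-loop characteristic equation: s² + 3.6s + K_p·6.3 = 0.
So ω_n = √(6.3K_p) and 2ζω_n = 3.6, giving ζ = 3.6/(2√(6.3K_p)).
Setting ζ = 0.52: √(6.3K_p) = 3.6/(2·0.52) = 3.462, so K_p = 11.98/6.3 = 1.9.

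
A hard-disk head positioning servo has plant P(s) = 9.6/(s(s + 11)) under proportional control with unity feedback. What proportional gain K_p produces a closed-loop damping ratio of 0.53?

K_p = 11.2

Closed-loop characteristic equation: s² + 11s + K_p·9.6 = 0.
So ω_n = √(9.6K_p) and 2ζω_n = 11, giving ζ = 11/(2√(9.6K_p)).
Setting ζ = 0.53: √(9.6K_p) = 11/(2·0.53) = 10.38, so K_p = 107.7/9.6 = 11.2.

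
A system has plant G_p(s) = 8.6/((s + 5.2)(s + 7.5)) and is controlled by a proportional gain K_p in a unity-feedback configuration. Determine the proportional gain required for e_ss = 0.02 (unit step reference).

K_p = 222

The loop is type 0, so e_ss(step) = 1/(1 + K_pos) with K_pos = K_p·G_p(0).
G_p(0) = 0.2205. Require 1/(1 + K_p·0.2205) = 0.02, so 1 + 0.2205·K_p = 50.
K_p = (50 − 1)/0.2205 = 222.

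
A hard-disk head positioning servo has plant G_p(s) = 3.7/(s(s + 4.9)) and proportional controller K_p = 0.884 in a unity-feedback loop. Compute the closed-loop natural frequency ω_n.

ω_n = 1.81 rad/s

With unity feedback the closed-loop characteristic equation is s² + 4.9s + 0.884·3.7 = s² + 4.9s + 3.271 = 0.
So ω_n² = 3.271 ⇒ ω_n = 1.809 rad/s, and ζ = 4.9/(2ω_n) = 1.35.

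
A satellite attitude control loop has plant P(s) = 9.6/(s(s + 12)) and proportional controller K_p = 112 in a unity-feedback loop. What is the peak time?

T_p = 0.0975 s

From 1 + K_pP(s) = 0: s² + 12s + 1075 = 0 ⇒ ω_n = 32.79, ζ = 0.183.
Damped frequency ω_d = ω_n√(1−ζ²) = 32.24 rad/s, so peak time T_p = π/ω_d = 0.0975 s.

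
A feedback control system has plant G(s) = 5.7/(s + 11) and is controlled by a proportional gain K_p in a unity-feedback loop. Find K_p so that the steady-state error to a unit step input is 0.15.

The loop is type 0, so e_ss(step) = 1/(1 + K_pos) with K_pos = K_p·G(0).
G(0) = 0.5182. Require 1/(1 + K_p·0.5182) = 0.15, so 1 + 0.5182·K_p = 6.667.
K_p = (6.667 − 1)/0.5182 = 10.9.

K_p = 10.9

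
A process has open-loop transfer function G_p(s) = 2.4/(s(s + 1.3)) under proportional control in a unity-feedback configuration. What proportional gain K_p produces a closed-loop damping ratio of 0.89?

Closed-loop characteristic equation: s² + 1.3s + K_p·2.4 = 0.
So ω_n = √(2.4K_p) and 2ζω_n = 1.3, giving ζ = 1.3/(2√(2.4K_p)).
Setting ζ = 0.89: √(2.4K_p) = 1.3/(2·0.89) = 0.7303, so K_p = 0.5334/2.4 = 0.222.

K_p = 0.222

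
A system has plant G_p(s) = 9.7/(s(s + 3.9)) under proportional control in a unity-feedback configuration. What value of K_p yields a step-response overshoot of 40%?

From %OS = 100·exp(−πζ/√(1−ζ²)) = 40%, ζ = −ln(0.4)/√(π²+ln²(0.4)) = 0.28.
Characteristic equation s² + 3.9s + 9.7K_p = 0 gives ζ = 3.9/(2√(9.7K_p)).
Setting ζ = 0.28: √(9.7K_p) = 3.9/(2·0.28) = 6.964, so K_p = 48.5/9.7 = 5.

K_p = 5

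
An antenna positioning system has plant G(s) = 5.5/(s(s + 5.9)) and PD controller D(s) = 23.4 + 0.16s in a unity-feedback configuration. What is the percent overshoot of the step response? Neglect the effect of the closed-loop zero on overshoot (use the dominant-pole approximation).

37.4%

Forward path: (23.4 + 0.16s)·5.5/(s(s+5.9)). The closed-loop characteristic equation is s² + (5.9 + 5.5·0.16)s + 5.5·23.4 = 0.
That is s² + 6.78s + 128.7 = 0, so ω_n = 11.34 rad/s and ζ = 6.78/(2·11.34) = 0.2988.
%OS = 100·exp(−πζ/√(1−ζ²)) = 37.4%.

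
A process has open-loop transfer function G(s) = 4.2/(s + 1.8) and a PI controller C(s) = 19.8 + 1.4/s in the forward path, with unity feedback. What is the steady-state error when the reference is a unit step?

The open loop C(s)G(s) has a pole at the origin (type 1), so the static position error constant is infinite and e_ss = 1/(1+∞) = 0.

0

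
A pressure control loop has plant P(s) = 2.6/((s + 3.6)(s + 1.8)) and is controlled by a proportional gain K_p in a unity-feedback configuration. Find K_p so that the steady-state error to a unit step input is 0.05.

K_p = 47.4

The loop is type 0, so e_ss(step) = 1/(1 + K_pos) with K_pos = K_p·P(0).
P(0) = 0.4012. Require 1/(1 + K_p·0.4012) = 0.05, so 1 + 0.4012·K_p = 20.
K_p = (20 − 1)/0.4012 = 47.4.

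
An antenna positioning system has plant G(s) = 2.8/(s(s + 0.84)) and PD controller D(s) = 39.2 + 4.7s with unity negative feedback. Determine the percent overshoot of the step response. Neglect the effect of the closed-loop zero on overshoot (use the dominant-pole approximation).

5.95%

Forward path: (39.2 + 4.7s)·2.8/(s(s+0.84)). The closed-loop characteristic equation is s² + (0.84 + 2.8·4.7)s + 2.8·39.2 = 0.
That is s² + 14s + 109.8 = 0, so ω_n = 10.48 rad/s and ζ = 14/(2·10.48) = 0.6682.
%OS = 100·exp(−πζ/√(1−ζ²)) = 5.95%.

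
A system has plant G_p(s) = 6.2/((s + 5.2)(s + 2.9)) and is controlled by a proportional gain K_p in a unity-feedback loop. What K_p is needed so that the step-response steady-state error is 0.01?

K_p = 241

For a type-0 loop with proportional control, e_ss = 1/(1 + K_p·G_p(0)).
G_p(0) = 0.4111. Require 1/(1 + K_p·0.4111) = 0.01, so 1 + 0.4111·K_p = 100.
K_p = (100 − 1)/0.4111 = 241.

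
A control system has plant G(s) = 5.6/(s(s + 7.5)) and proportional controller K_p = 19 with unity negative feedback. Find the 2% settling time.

T_s ≈ 1.07 s

Closed-loop characteristic equation: s² + 7.5s + 106.4 = 0, so ω_n = 10.32 rad/s and ζ = 7.5/(2·10.32) = 0.3635.
2% settling time T_s ≈ 4/(ζω_n) = 4/3.75 = 1.07 s.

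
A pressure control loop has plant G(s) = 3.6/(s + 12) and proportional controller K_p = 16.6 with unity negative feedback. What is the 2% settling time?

T_s ≈ 0.0557 s

Closed-loop transfer function: T(s) = K_p·G(s)/(1 + K_p·G(s)) = 59.76/(s + 12 + 59.76) = 59.76/(s + 71.76).
Time constant τ = 1/71.76 = 0.01394 s, so the 2% settling time is about 4τ = 0.0557 s.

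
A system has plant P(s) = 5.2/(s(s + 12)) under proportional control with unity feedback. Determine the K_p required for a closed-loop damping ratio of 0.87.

Closed-loop characteristic equation: s² + 12s + K_p·5.2 = 0.
So ω_n = √(5.2K_p) and 2ζω_n = 12, giving ζ = 12/(2√(5.2K_p)).
Setting ζ = 0.87: √(5.2K_p) = 12/(2·0.87) = 6.897, so K_p = 47.56/5.2 = 9.15.

K_p = 9.15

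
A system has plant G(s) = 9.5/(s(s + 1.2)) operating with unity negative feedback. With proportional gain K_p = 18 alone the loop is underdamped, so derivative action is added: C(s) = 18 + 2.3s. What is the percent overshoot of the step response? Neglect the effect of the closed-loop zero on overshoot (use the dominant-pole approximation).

0.285%

Forward path: (18 + 2.3s)·9.5/(s(s+1.2)). The closed-loop characteristic equation is s² + (1.2 + 9.5·2.3)s + 9.5·18 = 0.
That is s² + 23.05s + 171 = 0, so ω_n = 13.08 rad/s and ζ = 23.05/(2·13.08) = 0.8813.
%OS = 100·exp(−πζ/√(1−ζ²)) = 0.285%.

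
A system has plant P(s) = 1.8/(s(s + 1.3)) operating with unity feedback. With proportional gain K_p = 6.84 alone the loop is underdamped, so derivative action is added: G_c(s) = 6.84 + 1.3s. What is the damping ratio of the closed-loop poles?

ζ = 0.519

Forward path: (6.84 + 1.3s)·1.8/(s(s+1.3)). The closed-loop characteristic equation is s² + (1.3 + 1.8·1.3)s + 1.8·6.84 = 0.
That is s² + 3.64s + 12.31 = 0, so ω_n = 3.509 rad/s and ζ = 3.64/(2·3.509) = 0.5187.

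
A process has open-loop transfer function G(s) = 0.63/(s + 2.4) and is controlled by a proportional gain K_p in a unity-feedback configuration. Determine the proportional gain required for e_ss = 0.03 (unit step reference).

The loop is type 0, so e_ss(step) = 1/(1 + K_pos) with K_pos = K_p·G(0).
G(0) = 0.2625. Require 1/(1 + K_p·0.2625) = 0.03, so 1 + 0.2625·K_p = 33.33.
K_p = (33.33 − 1)/0.2625 = 123.

K_p = 123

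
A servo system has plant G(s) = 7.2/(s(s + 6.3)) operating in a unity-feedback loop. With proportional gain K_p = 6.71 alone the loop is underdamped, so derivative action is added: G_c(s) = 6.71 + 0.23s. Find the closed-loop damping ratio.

ζ = 0.572

Forward path: (6.71 + 0.23s)·7.2/(s(s+6.3)). The closed-loop characteristic equation is s² + (6.3 + 7.2·0.23)s + 7.2·6.71 = 0.
That is s² + 7.956s + 48.31 = 0, so ω_n = 6.951 rad/s and ζ = 7.956/(2·6.951) = 0.5723.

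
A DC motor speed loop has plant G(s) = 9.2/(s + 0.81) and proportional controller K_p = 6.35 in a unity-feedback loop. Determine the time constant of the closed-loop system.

Closed-loop transfer function: T(s) = K_p·G(s)/(1 + K_p·G(s)) = 58.42/(s + 0.81 + 58.42) = 58.42/(s + 59.23).
Time constant τ = 1/59.23 = 0.0169 s.

τ = 0.0169 s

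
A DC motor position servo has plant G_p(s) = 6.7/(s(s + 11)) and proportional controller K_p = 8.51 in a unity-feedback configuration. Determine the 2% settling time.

Closed-loop characteristic equation: s² + 11s + 57.02 = 0, so ω_n = 7.551 rad/s and ζ = 11/(2·7.551) = 0.7284.
2% settling time T_s ≈ 4/(ζω_n) = 4/5.5 = 0.727 s.

T_s ≈ 0.727 s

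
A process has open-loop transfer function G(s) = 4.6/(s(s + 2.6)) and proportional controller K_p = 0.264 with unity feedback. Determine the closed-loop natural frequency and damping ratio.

The closed-loop denominator is s(s+2.6) + 0.264·4.6 = s² + 2.6s + 1.214.
So ω_n² = 1.214 ⇒ ω_n = 1.102 rad/s, and ζ = 2.6/(2ω_n) = 1.18.

ω_n = 1.1 rad/s, ζ = 1.18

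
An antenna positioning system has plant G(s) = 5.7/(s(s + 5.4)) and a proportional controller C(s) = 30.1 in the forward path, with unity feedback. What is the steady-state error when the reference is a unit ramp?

0.0315

The loop has one pole at the origin (type 1). Velocity error constant K_v = lim_{s→0} s·C(s)G(s) = 30.1·5.7/5.4 = 31.77.
Steady-state error to a unit ramp: e_ss = 1/K_v = 0.0315.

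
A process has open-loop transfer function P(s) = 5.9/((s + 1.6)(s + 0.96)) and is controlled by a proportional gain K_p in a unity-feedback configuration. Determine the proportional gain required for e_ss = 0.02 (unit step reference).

Steady-state error for a unit step on this type-0 loop is 1/(1 + K_p·P(0)).
P(0) = 3.841. Require 1/(1 + K_p·3.841) = 0.02, so 1 + 3.841·K_p = 50.
K_p = (50 − 1)/3.841 = 12.8.

K_p = 12.8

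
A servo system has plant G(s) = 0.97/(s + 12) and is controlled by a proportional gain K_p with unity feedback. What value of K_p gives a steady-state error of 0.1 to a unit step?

K_p = 111

For a type-0 loop with proportional control, e_ss = 1/(1 + K_p·G(0)).
G(0) = 0.08083. Require 1/(1 + K_p·0.08083) = 0.1, so 1 + 0.08083·K_p = 10.
K_p = (10 − 1)/0.08083 = 111.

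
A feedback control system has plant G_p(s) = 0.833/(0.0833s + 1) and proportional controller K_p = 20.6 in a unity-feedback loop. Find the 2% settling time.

T_s ≈ 0.0183 s

Closed loop: T(s) = K_p·G_p/(1+K_p·G_p) = 17.16/(0.0833s + 1 + 17.16), with pole at s = −(1 + 17.16)/0.0833 = −218.
τ = 1/218 = 0.004587 s, so 2% settling time ≈ 4τ = 0.0183 s.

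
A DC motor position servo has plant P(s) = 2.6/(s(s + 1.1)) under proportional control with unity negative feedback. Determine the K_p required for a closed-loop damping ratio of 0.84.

K_p = 0.165

Closed-loop characteristic equation: s² + 1.1s + K_p·2.6 = 0.
So ω_n = √(2.6K_p) and 2ζω_n = 1.1, giving ζ = 1.1/(2√(2.6K_p)).
Setting ζ = 0.84: √(2.6K_p) = 1.1/(2·0.84) = 0.6548, so K_p = 0.4287/2.6 = 0.165.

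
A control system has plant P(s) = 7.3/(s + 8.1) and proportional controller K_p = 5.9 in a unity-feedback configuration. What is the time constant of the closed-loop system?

τ = 0.0195 s

Closed-loop transfer function: T(s) = K_p·P(s)/(1 + K_p·P(s)) = 43.07/(s + 8.1 + 43.07) = 43.07/(s + 51.17).
Time constant τ = 1/51.17 = 0.0195 s.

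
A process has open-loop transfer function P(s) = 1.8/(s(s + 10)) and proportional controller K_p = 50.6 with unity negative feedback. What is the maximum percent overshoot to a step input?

The closed-loop denominator s² + 10s + 91.08 gives ω_n = √91.08 = 9.544 and ζ = 10/(2ω_n) = 0.5239.
%OS = 100·exp(−πζ/√(1−ζ²)) = 100·exp(−π·0.5239/√0.7255) = 14.5%.

14.5%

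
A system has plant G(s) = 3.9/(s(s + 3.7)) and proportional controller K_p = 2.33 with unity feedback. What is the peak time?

T_p = 1.32 s

The closed-loop denominator s² + 3.7s + 9.087 gives ω_n = √9.087 = 3.014 and ζ = 3.7/(2ω_n) = 0.6137.
Damped frequency ω_d = ω_n√(1−ζ²) = 2.38 rad/s, so peak time T_p = π/ω_d = 1.32 s.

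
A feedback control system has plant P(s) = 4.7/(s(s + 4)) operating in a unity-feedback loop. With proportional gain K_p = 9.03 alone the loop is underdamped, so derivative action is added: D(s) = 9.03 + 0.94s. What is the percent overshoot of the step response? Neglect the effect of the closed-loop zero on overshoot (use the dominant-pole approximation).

7%

Forward path: (9.03 + 0.94s)·4.7/(s(s+4)). The closed-loop characteristic equation is s² + (4 + 4.7·0.94)s + 4.7·9.03 = 0.
That is s² + 8.418s + 42.44 = 0, so ω_n = 6.515 rad/s and ζ = 8.418/(2·6.515) = 0.6461.
%OS = 100·exp(−πζ/√(1−ζ²)) = 7%.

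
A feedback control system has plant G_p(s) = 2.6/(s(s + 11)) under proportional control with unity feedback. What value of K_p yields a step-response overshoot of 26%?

From %OS = 100·exp(−πζ/√(1−ζ²)) = 26%, ζ = −ln(0.26)/√(π²+ln²(0.26)) = 0.3941.
Characteristic equation s² + 11s + 2.6K_p = 0 gives ζ = 11/(2√(2.6K_p)).
Setting ζ = 0.3941: √(2.6K_p) = 11/(2·0.3941) = 13.96, so K_p = 194.8/2.6 = 74.9.

K_p = 74.9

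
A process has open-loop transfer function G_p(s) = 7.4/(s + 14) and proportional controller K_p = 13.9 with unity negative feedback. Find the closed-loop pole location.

s = -116.9

Closed-loop transfer function: T(s) = K_p·G_p(s)/(1 + K_p·G_p(s)) = 102.9/(s + 14 + 102.9) = 102.9/(s + 116.9).
The closed-loop pole is at s = −116.9.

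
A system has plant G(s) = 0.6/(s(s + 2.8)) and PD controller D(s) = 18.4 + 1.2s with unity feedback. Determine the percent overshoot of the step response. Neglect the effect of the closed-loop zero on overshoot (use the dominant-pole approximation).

14.1%

Forward path: (18.4 + 1.2s)·0.6/(s(s+2.8)). The closed-loop characteristic equation is s² + (2.8 + 0.6·1.2)s + 0.6·18.4 = 0.
That is s² + 3.52s + 11.04 = 0, so ω_n = 3.323 rad/s and ζ = 3.52/(2·3.323) = 0.5297.
%OS = 100·exp(−πζ/√(1−ζ²)) = 14.1%.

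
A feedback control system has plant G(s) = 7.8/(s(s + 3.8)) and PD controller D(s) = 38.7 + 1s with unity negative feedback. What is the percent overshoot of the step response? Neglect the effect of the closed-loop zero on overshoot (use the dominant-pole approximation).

Forward path: (38.7 + 1s)·7.8/(s(s+3.8)). The closed-loop characteristic equation is s² + (3.8 + 7.8·1)s + 7.8·38.7 = 0.
That is s² + 11.6s + 301.9 = 0, so ω_n = 17.37 rad/s and ζ = 11.6/(2·17.37) = 0.3338.
%OS = 100·exp(−πζ/√(1−ζ²)) = 32.9%.

32.9%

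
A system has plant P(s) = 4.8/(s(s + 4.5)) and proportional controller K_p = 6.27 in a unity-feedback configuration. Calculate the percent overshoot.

24.3%

Closed-loop characteristic equation: s² + 4.5s + 30.1 = 0, so ω_n = 5.486 rad/s and ζ = 4.5/(2·5.486) = 0.4101.
%OS = 100·exp(−πζ/√(1−ζ²)) = 100·exp(−π·0.4101/√0.8318) = 24.3%.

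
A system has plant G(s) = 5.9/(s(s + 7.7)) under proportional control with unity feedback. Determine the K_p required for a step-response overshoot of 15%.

From %OS = 100·exp(−πζ/√(1−ζ²)) = 15%, ζ = −ln(0.15)/√(π²+ln²(0.15)) = 0.5169.
Characteristic equation s² + 7.7s + 5.9K_p = 0 gives ζ = 7.7/(2√(5.9K_p)).
Setting ζ = 0.5169: √(5.9K_p) = 7.7/(2·0.5169) = 7.448, so K_p = 55.47/5.9 = 9.4.

K_p = 9.4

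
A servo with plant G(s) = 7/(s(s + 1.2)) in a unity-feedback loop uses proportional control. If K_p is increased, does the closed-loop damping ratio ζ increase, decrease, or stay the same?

ζ = 1.2/(2√(7K_p)); increasing K_p raises the denominator, so ζ falls.

decrease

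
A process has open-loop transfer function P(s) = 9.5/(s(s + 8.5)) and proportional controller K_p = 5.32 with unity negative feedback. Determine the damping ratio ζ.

The closed-loop denominator is s(s+8.5) + 5.32·9.5 = s² + 8.5s + 50.54.
So ω_n² = 50.54 ⇒ ω_n = 7.109 rad/s, and ζ = 8.5/(2ω_n) = 0.598.

ζ = 0.598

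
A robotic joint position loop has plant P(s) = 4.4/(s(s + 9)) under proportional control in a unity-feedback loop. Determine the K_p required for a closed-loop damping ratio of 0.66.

K_p = 10.6

Closed-loop characteristic equation: s² + 9s + K_p·4.4 = 0.
So ω_n = √(4.4K_p) and 2ζω_n = 9, giving ζ = 9/(2√(4.4K_p)).
Setting ζ = 0.66: √(4.4K_p) = 9/(2·0.66) = 6.818, so K_p = 46.49/4.4 = 10.6.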